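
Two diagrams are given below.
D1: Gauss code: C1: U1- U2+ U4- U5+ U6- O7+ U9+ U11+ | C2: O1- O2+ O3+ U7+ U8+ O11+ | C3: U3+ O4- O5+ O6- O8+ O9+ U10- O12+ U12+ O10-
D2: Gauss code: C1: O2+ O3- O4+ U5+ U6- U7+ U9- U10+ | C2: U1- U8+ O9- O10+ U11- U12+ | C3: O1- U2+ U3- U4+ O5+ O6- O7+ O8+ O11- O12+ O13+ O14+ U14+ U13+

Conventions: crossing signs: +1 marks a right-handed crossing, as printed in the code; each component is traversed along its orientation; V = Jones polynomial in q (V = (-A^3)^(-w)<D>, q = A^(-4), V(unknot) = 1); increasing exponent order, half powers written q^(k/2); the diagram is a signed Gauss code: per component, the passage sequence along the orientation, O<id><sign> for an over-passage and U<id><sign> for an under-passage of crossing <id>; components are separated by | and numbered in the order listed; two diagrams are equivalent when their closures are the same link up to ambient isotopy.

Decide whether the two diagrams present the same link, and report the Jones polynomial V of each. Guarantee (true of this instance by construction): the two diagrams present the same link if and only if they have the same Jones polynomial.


same link: no
V(D1) = q + 2q^3 + q^5  [12 crossings, <D> = A^-8 + 2 + A^8, w = +4]
V(D2) = 1 + q + q^2 + q^3  [14 crossings, <D> = 1 + A^4 + A^8 + A^12, w = +4]
insight: 2 classes among 2 diagrams; unequal V(q) rules out equality


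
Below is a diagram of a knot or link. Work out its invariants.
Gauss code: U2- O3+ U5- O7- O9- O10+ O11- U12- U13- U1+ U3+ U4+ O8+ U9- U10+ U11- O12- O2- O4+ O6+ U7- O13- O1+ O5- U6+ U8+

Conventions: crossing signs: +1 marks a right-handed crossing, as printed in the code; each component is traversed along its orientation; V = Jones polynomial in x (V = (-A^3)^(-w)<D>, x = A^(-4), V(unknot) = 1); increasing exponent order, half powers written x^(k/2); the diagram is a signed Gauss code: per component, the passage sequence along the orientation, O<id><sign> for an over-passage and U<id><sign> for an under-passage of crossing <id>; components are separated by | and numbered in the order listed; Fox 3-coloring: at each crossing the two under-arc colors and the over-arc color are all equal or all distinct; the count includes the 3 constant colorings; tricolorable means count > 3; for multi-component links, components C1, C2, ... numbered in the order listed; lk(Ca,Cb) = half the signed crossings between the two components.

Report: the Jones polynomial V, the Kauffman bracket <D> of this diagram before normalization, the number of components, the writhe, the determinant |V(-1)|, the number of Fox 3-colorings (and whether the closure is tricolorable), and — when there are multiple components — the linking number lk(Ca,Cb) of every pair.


V(x) = x^-4 - x^-3 + x^-2 - 2x^-1 + 2 - x + x^2
bracket: -A^-11 + A^-7 - 2A^-3 + 2A - A^5 + A^9 - A^13, w = -1
1 component, writhe -1, over 13 crossings
det 9, colorings 9 of 3^13 — tricolorable
observation: V spans 6 powers of x: at least 6 crossings in any diagram


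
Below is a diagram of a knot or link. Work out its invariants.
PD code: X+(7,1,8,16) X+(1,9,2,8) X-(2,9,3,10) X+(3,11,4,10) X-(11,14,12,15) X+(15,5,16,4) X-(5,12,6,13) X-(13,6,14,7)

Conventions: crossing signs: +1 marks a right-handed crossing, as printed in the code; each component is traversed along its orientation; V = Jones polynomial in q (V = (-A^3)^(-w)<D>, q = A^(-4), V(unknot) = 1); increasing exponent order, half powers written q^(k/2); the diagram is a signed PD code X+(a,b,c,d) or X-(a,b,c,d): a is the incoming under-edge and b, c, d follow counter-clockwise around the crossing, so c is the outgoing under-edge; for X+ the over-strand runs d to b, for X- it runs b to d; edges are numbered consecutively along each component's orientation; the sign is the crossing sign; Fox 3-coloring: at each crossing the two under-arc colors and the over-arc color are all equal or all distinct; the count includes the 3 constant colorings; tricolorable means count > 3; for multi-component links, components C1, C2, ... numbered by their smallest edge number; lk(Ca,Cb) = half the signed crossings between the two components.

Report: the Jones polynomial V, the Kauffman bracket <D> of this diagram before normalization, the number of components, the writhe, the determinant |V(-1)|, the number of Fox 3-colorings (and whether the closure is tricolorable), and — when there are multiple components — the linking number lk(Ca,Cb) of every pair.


V(q) = -q^-3 + 2q^-2 - 2q^-1 + 3 - 2q + 2q^2 - q^3
bracket: -A^-12 + 2A^-8 - 2A^-4 + 3 - 2A^4 + 2A^8 - A^12, w = 0
1 component, writhe 0, over 8 crossings
det 13, colorings 3 of 3^8 — not tricolorable
observation: the span of V is 6, forcing >= 6 crossings in any diagram


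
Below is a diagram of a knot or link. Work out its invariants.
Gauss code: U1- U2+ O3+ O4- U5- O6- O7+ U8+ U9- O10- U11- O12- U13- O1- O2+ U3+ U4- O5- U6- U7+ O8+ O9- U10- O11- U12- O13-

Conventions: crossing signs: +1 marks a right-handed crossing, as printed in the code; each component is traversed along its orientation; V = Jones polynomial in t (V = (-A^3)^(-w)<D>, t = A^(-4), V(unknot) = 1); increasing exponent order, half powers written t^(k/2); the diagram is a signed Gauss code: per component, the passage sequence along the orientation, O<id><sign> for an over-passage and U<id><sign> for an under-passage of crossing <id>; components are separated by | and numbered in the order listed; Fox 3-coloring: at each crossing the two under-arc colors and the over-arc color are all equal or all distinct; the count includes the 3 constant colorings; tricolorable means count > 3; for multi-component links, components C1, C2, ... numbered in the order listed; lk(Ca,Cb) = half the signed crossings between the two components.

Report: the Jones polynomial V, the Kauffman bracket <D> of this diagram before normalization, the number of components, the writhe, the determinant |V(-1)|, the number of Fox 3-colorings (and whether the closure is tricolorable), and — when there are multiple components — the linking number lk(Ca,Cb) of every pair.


V = -t^-7 + t^-6 - t^-5 + t^-4 + t^-2
<D> = -A^-7 - A + A^5 - A^9 + A^13 (w = -5)
1 component over 13 crossings, w = -5
3 Fox colorings among 3^13, |V(-1)| = 5: not tricolorable
why: w = -5 shifts under R1 moves; the (-A^3)^(5) factor cancels that in V


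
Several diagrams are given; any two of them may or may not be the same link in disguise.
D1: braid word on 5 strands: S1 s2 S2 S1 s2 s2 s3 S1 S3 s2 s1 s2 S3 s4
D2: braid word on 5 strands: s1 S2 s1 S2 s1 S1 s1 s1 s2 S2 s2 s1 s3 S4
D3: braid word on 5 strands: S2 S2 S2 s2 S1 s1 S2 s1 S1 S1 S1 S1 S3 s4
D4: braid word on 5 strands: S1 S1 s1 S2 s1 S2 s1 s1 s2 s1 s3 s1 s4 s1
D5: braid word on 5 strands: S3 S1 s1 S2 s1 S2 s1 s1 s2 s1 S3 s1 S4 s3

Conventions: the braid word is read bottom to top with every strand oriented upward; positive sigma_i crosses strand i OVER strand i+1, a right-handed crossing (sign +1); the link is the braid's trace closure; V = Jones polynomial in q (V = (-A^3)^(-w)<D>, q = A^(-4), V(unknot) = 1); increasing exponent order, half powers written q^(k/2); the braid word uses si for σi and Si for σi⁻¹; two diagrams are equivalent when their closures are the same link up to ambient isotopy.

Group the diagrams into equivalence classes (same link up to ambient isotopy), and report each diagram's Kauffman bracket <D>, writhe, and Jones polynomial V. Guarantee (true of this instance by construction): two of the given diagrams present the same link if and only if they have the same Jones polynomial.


grouping into links: {D1} | {D2, D4, D5} | {D3}
V(D1) = q + q^3 - q^4  (w +2, c 14, <D> = -A^-10 + A^-6 + A^2)
V(D2) = q - q^2 + 2q^3 - q^4 + q^5 - q^6  (w +4, c 14, <D> = -A^-12 + A^-8 - A^-4 + 2 - A^4 + A^8)
V(D3) = q^-8 - 2q^-7 + q^-6 - 2q^-5 + 2q^-4 + q^-2  [14 crossings, <D> = A^-10 + 2A^-2 - 2A^2 + A^6 - 2A^10 + A^14, w = -6]
V(D4) = q - q^2 + 2q^3 - q^4 + q^5 - q^6  [14 crossings, <D> = -A^-6 + A^-2 - A^2 + 2A^6 - A^10 + A^14, w = +6]
V(D5) = q - q^2 + 2q^3 - q^4 + q^5 - q^6  (w +2, c 14, <D> = -A^-18 + A^-14 - A^-10 + 2A^-6 - A^-2 + A^2)
why: 3 classes among 5 diagrams; unequal V(q) rules out equality


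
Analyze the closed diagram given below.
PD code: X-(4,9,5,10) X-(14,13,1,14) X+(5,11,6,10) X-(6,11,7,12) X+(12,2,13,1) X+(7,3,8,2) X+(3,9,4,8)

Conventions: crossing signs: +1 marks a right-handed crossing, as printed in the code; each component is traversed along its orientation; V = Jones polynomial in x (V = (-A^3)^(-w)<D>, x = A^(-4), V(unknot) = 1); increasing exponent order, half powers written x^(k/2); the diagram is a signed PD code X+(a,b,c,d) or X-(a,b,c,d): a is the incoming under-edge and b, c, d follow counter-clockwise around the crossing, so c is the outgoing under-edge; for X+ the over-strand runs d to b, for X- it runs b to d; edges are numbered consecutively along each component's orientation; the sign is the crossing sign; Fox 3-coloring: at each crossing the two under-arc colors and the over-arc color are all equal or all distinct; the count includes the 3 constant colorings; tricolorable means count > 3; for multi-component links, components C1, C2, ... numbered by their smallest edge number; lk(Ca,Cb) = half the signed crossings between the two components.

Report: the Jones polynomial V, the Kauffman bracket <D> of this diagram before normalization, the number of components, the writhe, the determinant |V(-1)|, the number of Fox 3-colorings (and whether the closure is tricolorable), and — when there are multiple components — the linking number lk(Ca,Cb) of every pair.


V = 1
<D> = -A^3 (w = +1)
1 component over 7 crossings, w = +1
3 Fox colorings among 3^7, |V(-1)| = 1: not tricolorable
why: w = +1 shifts under R1 moves; the (-A^3)^(-1) factor cancels that in V


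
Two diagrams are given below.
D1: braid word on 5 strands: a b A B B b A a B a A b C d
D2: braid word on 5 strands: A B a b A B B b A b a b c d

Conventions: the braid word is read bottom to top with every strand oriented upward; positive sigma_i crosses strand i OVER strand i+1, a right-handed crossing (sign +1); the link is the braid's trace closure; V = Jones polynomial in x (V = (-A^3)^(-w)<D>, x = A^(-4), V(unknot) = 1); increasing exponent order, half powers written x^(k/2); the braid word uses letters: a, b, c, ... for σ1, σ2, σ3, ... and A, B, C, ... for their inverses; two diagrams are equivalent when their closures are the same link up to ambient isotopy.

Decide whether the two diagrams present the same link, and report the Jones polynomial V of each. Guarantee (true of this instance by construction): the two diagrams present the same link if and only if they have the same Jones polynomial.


equivalent: yes
V(D1) = 1  (w 0, c 14, <D> = 1)
D2 (bracket A^6; 14 crossings at w = +2): V = 1
why: one V(x) for all 2 diagrams — one class (guaranteed)


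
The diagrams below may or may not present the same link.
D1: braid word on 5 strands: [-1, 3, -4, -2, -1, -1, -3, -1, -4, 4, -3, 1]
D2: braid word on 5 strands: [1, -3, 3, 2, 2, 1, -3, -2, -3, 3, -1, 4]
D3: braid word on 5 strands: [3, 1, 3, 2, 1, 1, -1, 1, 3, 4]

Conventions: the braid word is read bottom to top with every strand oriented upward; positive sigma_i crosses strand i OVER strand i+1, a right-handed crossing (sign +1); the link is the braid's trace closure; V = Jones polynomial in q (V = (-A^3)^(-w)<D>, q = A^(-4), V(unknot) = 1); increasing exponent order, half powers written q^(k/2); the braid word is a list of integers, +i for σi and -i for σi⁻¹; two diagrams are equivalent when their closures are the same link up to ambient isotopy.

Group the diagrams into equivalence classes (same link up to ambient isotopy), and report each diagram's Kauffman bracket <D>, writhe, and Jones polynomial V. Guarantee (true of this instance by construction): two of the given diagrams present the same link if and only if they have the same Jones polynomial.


classes: {D1} | {D2} | {D3}
V(D1) = -q^-4 + q^-3 + q^-1  [12 crossings, <D> = A^-14 + A^-6 - A^-2, w = -6]
D2 (bracket A^6; 12 crossings at w = +2): V = 1
D3 (bracket A^-8 - 2A^-4 + 1 - 2A^4 + 2A^8 + A^16; 10 crossings at w = +8): V = q^2 + 2q^4 - 2q^5 + q^6 - 2q^7 + q^8
note: comparing 3 Jones polynomials yields 3 groups


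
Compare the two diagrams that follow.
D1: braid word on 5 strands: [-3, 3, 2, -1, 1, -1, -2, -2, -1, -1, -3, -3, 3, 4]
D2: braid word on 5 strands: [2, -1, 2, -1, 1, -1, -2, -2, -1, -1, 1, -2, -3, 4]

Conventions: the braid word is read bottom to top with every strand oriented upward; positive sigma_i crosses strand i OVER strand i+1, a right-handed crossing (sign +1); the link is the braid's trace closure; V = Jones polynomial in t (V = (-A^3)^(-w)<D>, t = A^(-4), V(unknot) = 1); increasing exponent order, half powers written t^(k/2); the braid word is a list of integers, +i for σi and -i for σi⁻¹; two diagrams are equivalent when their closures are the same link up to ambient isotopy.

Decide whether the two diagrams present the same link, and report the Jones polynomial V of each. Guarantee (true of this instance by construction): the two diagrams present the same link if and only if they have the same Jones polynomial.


equivalent: yes
V(D1) = -t^-6 + t^-5 - t^-4 + 2t^-3 - t^-2 + t^-1  (w -4, c 14, <D> = A^-8 - A^-4 + 2 - A^4 + A^8 - A^12)
D2 (bracket A^-8 - A^-4 + 2 - A^4 + A^8 - A^12; 14 crossings at w = -4): V = -t^-6 + t^-5 - t^-4 + 2t^-3 - t^-2 + t^-1
why: one V(t) for all 2 diagrams — one class (guaranteed)


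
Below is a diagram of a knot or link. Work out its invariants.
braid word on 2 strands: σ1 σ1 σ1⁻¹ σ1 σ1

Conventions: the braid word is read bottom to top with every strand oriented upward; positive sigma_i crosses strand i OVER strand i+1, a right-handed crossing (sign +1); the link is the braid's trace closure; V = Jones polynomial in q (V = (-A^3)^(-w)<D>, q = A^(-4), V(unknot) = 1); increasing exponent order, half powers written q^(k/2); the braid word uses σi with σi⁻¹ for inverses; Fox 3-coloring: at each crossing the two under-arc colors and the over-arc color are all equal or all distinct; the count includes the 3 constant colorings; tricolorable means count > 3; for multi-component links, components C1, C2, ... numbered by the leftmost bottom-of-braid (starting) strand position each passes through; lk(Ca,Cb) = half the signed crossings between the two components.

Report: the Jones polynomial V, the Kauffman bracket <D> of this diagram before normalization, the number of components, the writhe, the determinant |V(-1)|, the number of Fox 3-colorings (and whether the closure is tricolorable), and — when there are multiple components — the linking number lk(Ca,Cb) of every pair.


Jones polynomial: V(q) = q + q^3 - q^4
<D> = A^-7 - A^-3 - A^5; writhe +3
components 1, writhe +3 (5 crossings)
3-colorings: 9 of 3^5, det 3 — tricolorable
note: det 3 = |V(-1)|; divisible by 3, so tricolorable


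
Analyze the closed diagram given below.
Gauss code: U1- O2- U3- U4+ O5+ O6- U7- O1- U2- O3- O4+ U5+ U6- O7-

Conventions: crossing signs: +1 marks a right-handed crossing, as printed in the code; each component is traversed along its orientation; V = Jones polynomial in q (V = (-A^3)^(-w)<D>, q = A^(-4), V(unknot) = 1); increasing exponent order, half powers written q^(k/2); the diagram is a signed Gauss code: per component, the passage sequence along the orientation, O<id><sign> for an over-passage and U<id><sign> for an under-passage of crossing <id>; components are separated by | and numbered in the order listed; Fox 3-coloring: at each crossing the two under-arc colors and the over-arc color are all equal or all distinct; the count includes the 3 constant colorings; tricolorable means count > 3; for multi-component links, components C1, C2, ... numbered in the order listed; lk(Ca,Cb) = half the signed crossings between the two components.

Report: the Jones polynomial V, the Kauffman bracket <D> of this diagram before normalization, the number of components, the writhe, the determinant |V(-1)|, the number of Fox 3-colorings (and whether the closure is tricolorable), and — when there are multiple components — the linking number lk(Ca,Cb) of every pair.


V(q) = -q^-4 + q^-3 + q^-1
bracket: -A^-5 - A^3 + A^7, w = -3
1 component, writhe -3, over 7 crossings
det 3, colorings 9 of 3^7 — tricolorable
observation: det 3 = |V(-1)|; divisible by 3, so tricolorable


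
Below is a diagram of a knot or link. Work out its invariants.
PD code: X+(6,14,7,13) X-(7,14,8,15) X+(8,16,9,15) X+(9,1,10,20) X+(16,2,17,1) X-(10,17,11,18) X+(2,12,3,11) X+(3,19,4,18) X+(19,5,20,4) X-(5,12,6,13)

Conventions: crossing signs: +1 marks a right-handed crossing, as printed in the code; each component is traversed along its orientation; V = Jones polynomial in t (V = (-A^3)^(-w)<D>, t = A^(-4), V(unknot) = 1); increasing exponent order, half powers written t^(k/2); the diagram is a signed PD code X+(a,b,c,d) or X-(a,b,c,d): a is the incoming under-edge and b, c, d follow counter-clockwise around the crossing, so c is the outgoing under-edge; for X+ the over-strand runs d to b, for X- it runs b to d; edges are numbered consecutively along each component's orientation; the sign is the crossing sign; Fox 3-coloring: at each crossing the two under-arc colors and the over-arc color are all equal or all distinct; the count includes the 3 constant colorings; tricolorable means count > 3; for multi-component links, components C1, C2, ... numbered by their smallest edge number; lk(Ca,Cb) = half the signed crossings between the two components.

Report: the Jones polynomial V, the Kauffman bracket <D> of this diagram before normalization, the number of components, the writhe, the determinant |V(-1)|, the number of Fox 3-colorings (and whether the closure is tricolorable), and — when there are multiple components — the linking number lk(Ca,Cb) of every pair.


Jones polynomial: V(t) = t - t^2 + 2t^3 - t^4 + t^5 - t^6
<D> = -A^-12 + A^-8 - A^-4 + 2 - A^4 + A^8; writhe +4
components 1, writhe +4 (10 crossings)
3-colorings: 3 of 3^10, det 7 — not tricolorable
note: w = +4 (over 10 crossings) is diagram-only; (-A^3)^(-4) removes it from V


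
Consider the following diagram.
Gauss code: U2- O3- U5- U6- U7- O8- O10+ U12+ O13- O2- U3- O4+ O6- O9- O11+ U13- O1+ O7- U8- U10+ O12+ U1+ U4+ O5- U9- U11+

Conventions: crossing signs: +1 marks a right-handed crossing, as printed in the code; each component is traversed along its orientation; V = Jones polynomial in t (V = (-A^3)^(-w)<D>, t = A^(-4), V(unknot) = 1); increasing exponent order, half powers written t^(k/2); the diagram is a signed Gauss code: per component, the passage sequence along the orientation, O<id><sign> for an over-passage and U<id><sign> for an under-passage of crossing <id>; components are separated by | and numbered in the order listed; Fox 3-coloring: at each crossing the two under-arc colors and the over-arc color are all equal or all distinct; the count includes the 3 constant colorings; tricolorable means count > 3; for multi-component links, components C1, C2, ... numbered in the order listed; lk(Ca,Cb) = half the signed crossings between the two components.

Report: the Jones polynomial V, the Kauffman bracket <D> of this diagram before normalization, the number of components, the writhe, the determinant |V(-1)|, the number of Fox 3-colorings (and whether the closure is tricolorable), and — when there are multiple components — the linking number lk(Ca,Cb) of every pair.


V = -t^-6 + t^-5 - t^-4 + 2t^-3 - t^-2 + t^-1
<D> = -A^-5 + A^-1 - 2A^3 + A^7 - A^11 + A^15 (w = -3)
1 component over 13 crossings, w = -3
3 Fox colorings among 3^13, |V(-1)| = 7: not tricolorable
why: w = -3 shifts under R1 moves; the (-A^3)^(3) factor cancels that in V


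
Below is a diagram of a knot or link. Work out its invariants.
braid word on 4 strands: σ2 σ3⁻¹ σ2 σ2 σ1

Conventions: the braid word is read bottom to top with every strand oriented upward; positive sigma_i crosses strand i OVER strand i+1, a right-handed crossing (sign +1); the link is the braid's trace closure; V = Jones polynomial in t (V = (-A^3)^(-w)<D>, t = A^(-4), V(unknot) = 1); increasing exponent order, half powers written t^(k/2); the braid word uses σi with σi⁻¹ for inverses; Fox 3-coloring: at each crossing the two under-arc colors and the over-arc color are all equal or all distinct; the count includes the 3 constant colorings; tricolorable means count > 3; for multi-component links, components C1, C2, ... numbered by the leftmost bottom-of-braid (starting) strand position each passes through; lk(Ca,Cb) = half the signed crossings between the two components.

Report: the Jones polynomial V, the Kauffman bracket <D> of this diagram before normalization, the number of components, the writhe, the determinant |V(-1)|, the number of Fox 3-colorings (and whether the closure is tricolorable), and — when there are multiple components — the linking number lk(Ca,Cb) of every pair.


V(t) = t + t^3 - t^4
bracket: A^-7 - A^-3 - A^5, w = +3
1 component, writhe +3, over 5 crossings
det 3, colorings 9 of 3^5 — tricolorable
observation: V spans 3 powers of t: at least 3 crossings in any diagram


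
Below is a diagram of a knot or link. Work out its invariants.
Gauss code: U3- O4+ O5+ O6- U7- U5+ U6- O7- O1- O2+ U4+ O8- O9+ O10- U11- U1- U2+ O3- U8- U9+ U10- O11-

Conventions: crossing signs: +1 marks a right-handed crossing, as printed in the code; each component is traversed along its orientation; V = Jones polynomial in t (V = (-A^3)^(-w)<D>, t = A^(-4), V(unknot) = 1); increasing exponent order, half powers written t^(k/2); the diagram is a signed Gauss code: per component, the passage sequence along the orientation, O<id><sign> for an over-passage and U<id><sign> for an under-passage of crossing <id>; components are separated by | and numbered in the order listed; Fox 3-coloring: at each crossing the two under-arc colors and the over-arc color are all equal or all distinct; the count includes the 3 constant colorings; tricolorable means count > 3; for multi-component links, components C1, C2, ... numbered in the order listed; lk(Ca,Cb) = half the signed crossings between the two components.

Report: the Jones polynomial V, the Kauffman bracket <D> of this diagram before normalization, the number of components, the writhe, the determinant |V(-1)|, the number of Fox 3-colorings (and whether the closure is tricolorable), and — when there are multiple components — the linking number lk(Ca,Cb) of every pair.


V(t) = -t^-4 + t^-3 + t^-1
bracket: -A^-5 - A^3 + A^7, w = -3
1 component, writhe -3, over 11 crossings
det 3, colorings 9 of 3^11 — tricolorable
observation: w = -3 (over 11 crossings) is diagram-only; (-A^3)^(3) removes it from V


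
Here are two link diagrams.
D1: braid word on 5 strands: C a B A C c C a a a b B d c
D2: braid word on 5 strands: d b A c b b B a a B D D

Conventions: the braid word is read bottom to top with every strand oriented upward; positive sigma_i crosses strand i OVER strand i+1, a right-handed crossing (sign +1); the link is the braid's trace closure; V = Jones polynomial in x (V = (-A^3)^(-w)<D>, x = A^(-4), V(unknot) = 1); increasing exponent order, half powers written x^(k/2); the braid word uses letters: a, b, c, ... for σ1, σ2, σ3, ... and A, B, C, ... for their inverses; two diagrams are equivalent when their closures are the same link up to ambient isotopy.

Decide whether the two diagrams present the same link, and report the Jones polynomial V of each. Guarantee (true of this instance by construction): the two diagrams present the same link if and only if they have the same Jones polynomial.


equivalent: no
V(D1) = x + x^3 - x^4  (w +2, c 14, <D> = -A^-10 + A^-6 + A^2)
V(D2) = 1  [12 crossings, <D> = A^6, w = +2]
key observation: 2 values of V(x) split the 2 diagrams


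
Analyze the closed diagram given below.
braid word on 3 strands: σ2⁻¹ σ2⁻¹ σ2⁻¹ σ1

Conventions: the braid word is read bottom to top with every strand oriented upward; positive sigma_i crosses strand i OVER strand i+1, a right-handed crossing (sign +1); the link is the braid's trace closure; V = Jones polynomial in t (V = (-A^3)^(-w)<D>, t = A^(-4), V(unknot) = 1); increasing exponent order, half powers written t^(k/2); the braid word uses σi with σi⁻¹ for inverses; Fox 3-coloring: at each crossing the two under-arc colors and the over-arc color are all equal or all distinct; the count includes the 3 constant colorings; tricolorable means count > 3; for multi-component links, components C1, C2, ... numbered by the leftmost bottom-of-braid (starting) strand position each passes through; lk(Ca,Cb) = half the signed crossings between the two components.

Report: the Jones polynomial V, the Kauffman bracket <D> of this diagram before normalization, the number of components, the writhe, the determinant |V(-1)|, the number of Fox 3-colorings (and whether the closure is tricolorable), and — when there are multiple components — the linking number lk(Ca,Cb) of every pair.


V(t) = -t^-4 + t^-3 + t^-1
bracket: A^-2 + A^6 - A^10, w = -2
1 component, writhe -2, over 4 crossings
det 3, colorings 9 of 3^4 — tricolorable
observation: the span of V is 3, forcing >= 3 crossings in any diagram


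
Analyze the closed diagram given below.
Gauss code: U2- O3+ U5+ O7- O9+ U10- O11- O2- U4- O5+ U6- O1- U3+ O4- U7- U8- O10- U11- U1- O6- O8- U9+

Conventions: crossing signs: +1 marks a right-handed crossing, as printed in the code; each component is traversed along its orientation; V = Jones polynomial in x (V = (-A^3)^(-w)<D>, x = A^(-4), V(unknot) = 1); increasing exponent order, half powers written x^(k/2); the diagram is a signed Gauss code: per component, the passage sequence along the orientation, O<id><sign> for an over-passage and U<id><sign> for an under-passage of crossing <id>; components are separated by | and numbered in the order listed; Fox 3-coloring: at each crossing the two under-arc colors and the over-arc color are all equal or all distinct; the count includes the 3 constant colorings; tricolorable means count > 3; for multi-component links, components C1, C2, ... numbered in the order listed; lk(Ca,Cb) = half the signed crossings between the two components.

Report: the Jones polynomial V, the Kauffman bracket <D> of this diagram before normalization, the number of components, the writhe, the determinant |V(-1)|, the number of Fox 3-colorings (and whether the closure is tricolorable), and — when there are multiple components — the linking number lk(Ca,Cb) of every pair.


Jones polynomial: V(x) = x^-9 - 4x^-8 + 7x^-7 - 10x^-6 + 12x^-5 - 12x^-4 + 11x^-3 - 8x^-2 + 5x^-1 - 1
<D> = A^-15 - 5A^-11 + 8A^-7 - 11A^-3 + 12A - 12A^5 + 10A^9 - 7A^13 + 4A^17 - A^21; writhe -5
components 1, writhe -5 (11 crossings)
3-colorings: 3 of 3^11, det 71 — not tricolorable
note: the span of V is 9, forcing >= 9 crossings in any diagram


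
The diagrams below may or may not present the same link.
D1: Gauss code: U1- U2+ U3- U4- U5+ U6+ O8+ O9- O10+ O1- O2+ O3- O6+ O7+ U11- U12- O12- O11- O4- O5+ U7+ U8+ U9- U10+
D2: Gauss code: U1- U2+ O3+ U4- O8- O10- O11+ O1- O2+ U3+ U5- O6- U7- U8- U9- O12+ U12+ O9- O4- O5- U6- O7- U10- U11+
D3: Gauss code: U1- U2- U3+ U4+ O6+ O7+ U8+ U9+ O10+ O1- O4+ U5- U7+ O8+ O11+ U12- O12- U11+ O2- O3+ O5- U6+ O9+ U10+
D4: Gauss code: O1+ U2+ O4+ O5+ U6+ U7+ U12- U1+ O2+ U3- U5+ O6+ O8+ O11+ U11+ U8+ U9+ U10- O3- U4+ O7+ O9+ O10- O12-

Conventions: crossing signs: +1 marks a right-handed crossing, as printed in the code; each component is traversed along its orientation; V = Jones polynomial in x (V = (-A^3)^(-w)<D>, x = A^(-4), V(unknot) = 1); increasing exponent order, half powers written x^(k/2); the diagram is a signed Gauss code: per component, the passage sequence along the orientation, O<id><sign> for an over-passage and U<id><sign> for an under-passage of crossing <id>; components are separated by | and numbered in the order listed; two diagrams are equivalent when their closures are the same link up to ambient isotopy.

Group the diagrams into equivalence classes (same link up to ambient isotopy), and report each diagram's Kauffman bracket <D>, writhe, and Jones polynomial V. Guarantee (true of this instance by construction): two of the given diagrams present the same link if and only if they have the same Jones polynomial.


equivalence classes: {D1} | {D2} | {D3, D4}
D1 (bracket 1; 12 crossings at w = 0): V = 1
V(D2) = -x^-6 + x^-5 - x^-4 + 2x^-3 - x^-2 + x^-1  (w -4, c 12, <D> = A^-8 - A^-4 + 2 - A^4 + A^8 - A^12)
V(D3) = x - x^2 + 2x^3 - x^4 + x^5 - x^6  (w +4, c 12, <D> = -A^-12 + A^-8 - A^-4 + 2 - A^4 + A^8)
V(D4) = x - x^2 + 2x^3 - x^4 + x^5 - x^6  (w +6, c 12, <D> = -A^-6 + A^-2 - A^2 + 2A^6 - A^10 + A^14)
key observation: 3 classes among 4 diagrams; unequal V(x) rules out equality


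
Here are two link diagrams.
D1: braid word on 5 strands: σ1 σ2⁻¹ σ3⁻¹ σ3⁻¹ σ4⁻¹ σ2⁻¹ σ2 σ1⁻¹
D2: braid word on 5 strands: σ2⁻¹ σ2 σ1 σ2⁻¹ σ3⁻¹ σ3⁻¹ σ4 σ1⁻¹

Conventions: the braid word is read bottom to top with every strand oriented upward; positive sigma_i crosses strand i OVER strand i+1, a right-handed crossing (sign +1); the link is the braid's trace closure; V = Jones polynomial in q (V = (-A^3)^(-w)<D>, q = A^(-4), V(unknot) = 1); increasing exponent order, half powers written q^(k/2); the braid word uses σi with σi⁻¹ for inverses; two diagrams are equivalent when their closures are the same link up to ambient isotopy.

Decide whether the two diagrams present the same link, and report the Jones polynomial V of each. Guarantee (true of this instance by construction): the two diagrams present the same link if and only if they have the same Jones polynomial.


equivalent: yes
V(D1) = q^-3 + q^-2 + q^-1 + 1  (w -4, c 8, <D> = A^-12 + A^-8 + A^-4 + 1)
V(D2) = q^-3 + q^-2 + q^-1 + 1  (w -2, c 8, <D> = A^-6 + A^-2 + A^2 + A^6)
why: from 8 to 8 crossings by R-moves: one link, two diagrams


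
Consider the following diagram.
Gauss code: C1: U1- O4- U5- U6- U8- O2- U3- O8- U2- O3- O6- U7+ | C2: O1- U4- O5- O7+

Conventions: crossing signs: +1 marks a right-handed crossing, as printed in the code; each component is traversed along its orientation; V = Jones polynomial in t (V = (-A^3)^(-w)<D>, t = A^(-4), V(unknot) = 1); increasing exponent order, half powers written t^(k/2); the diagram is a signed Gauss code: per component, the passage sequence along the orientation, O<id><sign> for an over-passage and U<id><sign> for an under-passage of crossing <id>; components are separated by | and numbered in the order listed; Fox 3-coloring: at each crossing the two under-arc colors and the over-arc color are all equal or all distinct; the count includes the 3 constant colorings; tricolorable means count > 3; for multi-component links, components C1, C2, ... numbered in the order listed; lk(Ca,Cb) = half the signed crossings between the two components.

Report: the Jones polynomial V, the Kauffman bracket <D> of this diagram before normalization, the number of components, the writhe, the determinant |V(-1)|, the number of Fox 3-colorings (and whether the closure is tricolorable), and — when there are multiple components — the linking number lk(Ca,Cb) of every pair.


V(t) = t^(-13/2) - t^(-11/2) + t^(-9/2) - 2t^(-7/2) - t^(-3/2)
bracket: -A^-12 - 2A^-4 + 1 - A^4 + A^8, w = -6
2 components, writhe -6, over 8 crossings
lk(C1,C2) = -1
det 6, colorings 9 of 3^8 — tricolorable
observation: summing lk over 1 pair gives -1


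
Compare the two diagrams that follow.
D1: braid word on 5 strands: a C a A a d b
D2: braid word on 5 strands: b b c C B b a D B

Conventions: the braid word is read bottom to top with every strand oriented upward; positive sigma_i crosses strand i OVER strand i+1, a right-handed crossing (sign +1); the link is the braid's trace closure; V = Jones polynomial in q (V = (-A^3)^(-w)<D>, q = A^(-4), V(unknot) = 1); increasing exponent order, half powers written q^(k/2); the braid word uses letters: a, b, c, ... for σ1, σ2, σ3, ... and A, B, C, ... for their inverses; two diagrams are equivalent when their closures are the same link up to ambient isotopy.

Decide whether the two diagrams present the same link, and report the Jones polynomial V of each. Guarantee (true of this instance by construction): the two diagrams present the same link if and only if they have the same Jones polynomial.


same link: no
V(D1) = -q^(1/2) - q^(5/2)  [7 crossings, <D> = A^-1 + A^7, w = +3]
V(D2) = -q^(-1/2) - q^(1/2)  (w +1, c 9, <D> = A + A^5)
note: 2 values of V(q) split the 2 diagrams


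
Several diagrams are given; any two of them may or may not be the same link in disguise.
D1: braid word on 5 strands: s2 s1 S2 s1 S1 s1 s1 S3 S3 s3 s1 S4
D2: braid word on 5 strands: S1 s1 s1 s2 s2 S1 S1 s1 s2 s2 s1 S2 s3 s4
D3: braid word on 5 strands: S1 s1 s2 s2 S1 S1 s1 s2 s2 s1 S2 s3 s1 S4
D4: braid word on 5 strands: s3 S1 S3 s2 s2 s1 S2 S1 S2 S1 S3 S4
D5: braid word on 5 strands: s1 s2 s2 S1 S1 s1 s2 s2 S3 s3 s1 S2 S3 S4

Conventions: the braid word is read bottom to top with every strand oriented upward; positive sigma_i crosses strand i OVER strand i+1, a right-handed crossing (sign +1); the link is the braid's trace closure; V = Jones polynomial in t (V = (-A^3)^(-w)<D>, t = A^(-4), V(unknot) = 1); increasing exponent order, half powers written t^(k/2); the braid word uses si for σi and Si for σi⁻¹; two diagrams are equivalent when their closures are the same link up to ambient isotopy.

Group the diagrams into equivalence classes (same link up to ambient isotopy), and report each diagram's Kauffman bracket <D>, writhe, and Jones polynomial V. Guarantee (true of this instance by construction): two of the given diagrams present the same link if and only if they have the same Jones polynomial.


grouping into links: {D1} | {D2, D3, D5} | {D4}
V(D1) = t + t^3 - t^4  (w +2, c 12, <D> = -A^-10 + A^-6 + A^2)
D2 (bracket A^-10 - 2A^-6 + 2A^-2 - 3A^2 + 3A^6 - 2A^10 + 2A^14; 14 crossings at w = +6): V = 2t - 2t^2 + 3t^3 - 3t^4 + 2t^5 - 2t^6 + t^7
D3 (bracket A^-16 - 2A^-12 + 2A^-8 - 3A^-4 + 3 - 2A^4 + 2A^8; 14 crossings at w = +4): V = 2t - 2t^2 + 3t^3 - 3t^4 + 2t^5 - 2t^6 + t^7
D4 (bracket A^-8 + 1 - A^4; 12 crossings at w = -4): V = -t^-4 + t^-3 + t^-1
D5 (bracket A^-22 - 2A^-18 + 2A^-14 - 3A^-10 + 3A^-6 - 2A^-2 + 2A^2; 14 crossings at w = +2): V = 2t - 2t^2 + 3t^3 - 3t^4 + 2t^5 - 2t^6 + t^7
why: 3 classes among 5 diagrams; unequal V(t) rules out equality


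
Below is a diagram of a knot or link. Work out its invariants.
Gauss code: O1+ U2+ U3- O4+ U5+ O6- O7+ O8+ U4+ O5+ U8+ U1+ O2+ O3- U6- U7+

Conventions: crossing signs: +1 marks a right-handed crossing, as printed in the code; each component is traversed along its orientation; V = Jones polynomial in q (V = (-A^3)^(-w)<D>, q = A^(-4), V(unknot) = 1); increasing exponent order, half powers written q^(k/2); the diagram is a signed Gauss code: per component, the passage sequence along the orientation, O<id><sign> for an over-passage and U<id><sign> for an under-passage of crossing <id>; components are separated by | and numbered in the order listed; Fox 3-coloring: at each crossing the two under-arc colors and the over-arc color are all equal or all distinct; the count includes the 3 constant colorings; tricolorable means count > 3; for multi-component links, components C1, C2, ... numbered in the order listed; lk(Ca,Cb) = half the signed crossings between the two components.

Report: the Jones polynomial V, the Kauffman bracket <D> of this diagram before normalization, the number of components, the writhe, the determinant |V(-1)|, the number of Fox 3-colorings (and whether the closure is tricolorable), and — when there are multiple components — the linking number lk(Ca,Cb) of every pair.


V(q) = q + q^3 - q^4
bracket: -A^-4 + 1 + A^8, w = +4
1 component, writhe +4, over 8 crossings
det 3, colorings 9 of 3^8 — tricolorable
observation: the span of V is 3, forcing >= 3 crossings in any diagram


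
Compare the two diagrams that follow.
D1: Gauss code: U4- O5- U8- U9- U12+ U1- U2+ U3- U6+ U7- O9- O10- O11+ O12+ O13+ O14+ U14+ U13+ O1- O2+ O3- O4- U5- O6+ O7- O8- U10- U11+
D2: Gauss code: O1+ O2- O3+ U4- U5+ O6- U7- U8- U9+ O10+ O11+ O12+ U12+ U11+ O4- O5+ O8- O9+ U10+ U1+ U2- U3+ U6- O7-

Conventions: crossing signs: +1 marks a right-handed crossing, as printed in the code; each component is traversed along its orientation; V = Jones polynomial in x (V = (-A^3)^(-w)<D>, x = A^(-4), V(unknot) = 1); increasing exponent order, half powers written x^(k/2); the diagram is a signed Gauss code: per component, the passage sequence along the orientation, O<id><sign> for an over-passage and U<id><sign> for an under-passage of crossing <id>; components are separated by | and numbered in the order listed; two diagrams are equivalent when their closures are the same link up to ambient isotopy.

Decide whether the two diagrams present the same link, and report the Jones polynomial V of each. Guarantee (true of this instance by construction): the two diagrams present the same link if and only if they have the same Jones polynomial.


equivalent: no
V(D1) = -x^-4 + x^-3 + x^-1  (w -2, c 14, <D> = A^-2 + A^6 - A^10)
D2 (bracket A^6; 12 crossings at w = +2): V = 1
why: 2 classes among 2 diagrams; unequal V(x) rules out equality


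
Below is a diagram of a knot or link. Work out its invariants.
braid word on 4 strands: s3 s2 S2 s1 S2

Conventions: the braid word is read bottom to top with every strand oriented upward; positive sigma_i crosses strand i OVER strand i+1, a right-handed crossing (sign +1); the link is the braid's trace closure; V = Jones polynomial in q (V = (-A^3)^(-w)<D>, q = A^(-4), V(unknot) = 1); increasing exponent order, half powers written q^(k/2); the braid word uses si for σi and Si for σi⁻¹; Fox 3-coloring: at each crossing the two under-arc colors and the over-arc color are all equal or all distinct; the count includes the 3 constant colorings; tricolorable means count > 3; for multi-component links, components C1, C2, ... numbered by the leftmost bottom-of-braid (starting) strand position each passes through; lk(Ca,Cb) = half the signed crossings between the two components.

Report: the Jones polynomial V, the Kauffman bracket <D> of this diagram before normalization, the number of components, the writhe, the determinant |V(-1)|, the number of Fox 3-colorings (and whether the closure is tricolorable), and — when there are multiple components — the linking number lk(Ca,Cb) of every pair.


V = 1
<D> = -A^3 (w = +1)
1 component over 5 crossings, w = +1
3 Fox colorings among 3^5, |V(-1)| = 1: not tricolorable
why: the word shrinks to σ3 σ1 σ2⁻¹ after cancelling


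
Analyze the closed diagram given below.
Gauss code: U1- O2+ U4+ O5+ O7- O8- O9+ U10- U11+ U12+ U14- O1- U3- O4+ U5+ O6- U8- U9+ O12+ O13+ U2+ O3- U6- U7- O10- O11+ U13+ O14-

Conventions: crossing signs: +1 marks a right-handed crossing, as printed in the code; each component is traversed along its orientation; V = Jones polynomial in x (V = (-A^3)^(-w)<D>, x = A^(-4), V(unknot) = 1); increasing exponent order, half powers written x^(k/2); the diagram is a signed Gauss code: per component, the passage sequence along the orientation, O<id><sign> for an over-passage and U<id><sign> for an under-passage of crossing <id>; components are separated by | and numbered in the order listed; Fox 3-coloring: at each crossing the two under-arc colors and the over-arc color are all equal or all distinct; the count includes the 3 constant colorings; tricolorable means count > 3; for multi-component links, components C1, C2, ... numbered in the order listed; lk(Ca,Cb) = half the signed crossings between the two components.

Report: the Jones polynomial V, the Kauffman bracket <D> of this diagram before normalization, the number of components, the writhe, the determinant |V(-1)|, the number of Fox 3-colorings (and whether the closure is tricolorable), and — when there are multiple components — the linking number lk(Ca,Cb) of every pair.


Jones polynomial: V(x) = x^-4 - 2x^-3 + 3x^-2 - 4x^-1 + 5 - 4x + 3x^2 - 2x^3 + x^4
<D> = A^-16 - 2A^-12 + 3A^-8 - 4A^-4 + 5 - 4A^4 + 3A^8 - 2A^12 + A^16; writhe 0
components 1, writhe 0 (14 crossings)
3-colorings: 3 of 3^14, det 25 — not tricolorable
note: |V(-1)| = 25: so not tricolorable, since 3 does not divide 25
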